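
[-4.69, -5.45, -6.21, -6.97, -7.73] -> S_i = -4.69 + -0.76*i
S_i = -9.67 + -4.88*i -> [-9.67, -14.55, -19.43, -24.31, -29.19]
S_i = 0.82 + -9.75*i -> [0.82, -8.93, -18.68, -28.43, -38.18]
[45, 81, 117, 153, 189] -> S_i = 45 + 36*i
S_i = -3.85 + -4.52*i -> [-3.85, -8.37, -12.89, -17.41, -21.93]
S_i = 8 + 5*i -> [8, 13, 18, 23, 28]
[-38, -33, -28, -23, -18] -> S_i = -38 + 5*i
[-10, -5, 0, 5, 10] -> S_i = -10 + 5*i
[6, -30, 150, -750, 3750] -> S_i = 6*-5^i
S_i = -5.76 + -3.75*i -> [-5.76, -9.51, -13.26, -17.01, -20.76]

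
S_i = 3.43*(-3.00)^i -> [3.43, -10.29, 30.87, -92.61, 277.83]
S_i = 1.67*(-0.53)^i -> [1.67, -0.89, 0.47, -0.25, 0.13]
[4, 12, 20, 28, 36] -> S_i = 4 + 8*i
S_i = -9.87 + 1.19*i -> [-9.87, -8.68, -7.49, -6.3, -5.11]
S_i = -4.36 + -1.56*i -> [-4.36, -5.92, -7.48, -9.04, -10.6]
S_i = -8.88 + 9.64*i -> [-8.88, 0.76, 10.4, 20.04, 29.68]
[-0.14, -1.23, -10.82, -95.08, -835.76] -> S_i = -0.14*8.79^i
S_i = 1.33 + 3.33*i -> [1.33, 4.66, 7.99, 11.32, 14.65]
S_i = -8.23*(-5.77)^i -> [-8.23, 47.49, -274.0, 1580.98, -9122.27]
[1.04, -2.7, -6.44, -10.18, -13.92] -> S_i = 1.04 + -3.74*i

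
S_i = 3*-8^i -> [3, -24, 192, -1536, 12288]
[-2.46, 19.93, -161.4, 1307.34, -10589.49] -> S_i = -2.46*(-8.10)^i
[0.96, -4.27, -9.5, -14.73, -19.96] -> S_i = 0.96 + -5.23*i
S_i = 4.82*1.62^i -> [4.82, 7.81, 12.65, 20.49, 33.2]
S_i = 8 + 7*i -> [8, 15, 22, 29, 36]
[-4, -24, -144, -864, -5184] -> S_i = -4*6^i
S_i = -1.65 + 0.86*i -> [-1.65, -0.79, 0.07, 0.93, 1.79]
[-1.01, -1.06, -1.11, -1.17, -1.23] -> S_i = -1.01*1.05^i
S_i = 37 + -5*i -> [37, 32, 27, 22, 17]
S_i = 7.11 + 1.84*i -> [7.11, 8.95, 10.79, 12.63, 14.47]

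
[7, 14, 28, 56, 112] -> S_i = 7*2^i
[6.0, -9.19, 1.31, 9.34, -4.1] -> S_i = Random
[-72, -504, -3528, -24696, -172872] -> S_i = -72*7^i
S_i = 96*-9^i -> [96, -864, 7776, -69984, 629856]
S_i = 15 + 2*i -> [15, 17, 19, 21, 23]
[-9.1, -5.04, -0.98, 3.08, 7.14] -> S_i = -9.10 + 4.06*i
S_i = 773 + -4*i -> [773, 769, 765, 761, 757]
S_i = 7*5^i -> [7, 35, 175, 875, 4375]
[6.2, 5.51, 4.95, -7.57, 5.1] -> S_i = Random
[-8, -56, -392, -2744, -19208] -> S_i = -8*7^i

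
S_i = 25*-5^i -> [25, -125, 625, -3125, 15625]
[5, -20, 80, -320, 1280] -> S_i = 5*-4^i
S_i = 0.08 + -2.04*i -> [0.08, -1.96, -4.0, -6.04, -8.08]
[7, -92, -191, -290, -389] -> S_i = 7 + -99*i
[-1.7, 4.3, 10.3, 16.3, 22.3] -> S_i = -1.70 + 6.00*i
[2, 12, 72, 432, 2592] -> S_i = 2*6^i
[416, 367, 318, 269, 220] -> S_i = 416 + -49*i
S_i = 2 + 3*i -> [2, 5, 8, 11, 14]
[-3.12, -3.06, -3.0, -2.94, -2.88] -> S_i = -3.12*0.98^i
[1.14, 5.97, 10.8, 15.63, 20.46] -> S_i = 1.14 + 4.83*i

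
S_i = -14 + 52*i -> [-14, 38, 90, 142, 194]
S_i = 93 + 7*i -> [93, 100, 107, 114, 121]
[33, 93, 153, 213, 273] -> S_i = 33 + 60*i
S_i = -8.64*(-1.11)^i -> [-8.64, 9.59, -10.65, 11.82, -13.12]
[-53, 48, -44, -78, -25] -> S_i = Random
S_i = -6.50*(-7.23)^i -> [-6.5, 47.0, -339.77, 2456.56, -17760.96]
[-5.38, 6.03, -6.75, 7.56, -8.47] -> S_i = -5.38*(-1.12)^i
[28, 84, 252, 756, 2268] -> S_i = 28*3^i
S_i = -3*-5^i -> [-3, 15, -75, 375, -1875]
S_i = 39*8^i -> [39, 312, 2496, 19968, 159744]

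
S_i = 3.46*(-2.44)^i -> [3.46, -8.44, 20.6, -50.26, 122.64]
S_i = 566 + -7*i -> [566, 559, 552, 545, 538]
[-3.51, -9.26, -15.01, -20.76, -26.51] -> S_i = -3.51 + -5.75*i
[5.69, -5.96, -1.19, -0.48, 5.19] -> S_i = Random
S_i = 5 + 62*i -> [5, 67, 129, 191, 253]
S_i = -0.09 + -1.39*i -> [-0.09, -1.48, -2.87, -4.26, -5.65]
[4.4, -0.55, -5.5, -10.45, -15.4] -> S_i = 4.40 + -4.95*i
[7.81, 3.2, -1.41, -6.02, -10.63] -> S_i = 7.81 + -4.61*i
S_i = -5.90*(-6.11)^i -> [-5.9, 36.05, -220.26, 1345.78, -8222.75]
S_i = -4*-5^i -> [-4, 20, -100, 500, -2500]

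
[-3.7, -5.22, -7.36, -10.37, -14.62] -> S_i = -3.70*1.41^i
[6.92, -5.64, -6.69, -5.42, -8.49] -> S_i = Random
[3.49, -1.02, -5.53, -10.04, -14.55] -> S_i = 3.49 + -4.51*i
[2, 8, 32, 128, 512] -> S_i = 2*4^i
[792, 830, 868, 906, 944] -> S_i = 792 + 38*i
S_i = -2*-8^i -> [-2, 16, -128, 1024, -8192]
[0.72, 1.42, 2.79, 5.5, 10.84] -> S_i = 0.72*1.97^i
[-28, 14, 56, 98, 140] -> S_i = -28 + 42*i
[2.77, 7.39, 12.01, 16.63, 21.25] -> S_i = 2.77 + 4.62*i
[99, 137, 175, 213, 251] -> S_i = 99 + 38*i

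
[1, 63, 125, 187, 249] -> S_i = 1 + 62*i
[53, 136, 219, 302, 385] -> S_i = 53 + 83*i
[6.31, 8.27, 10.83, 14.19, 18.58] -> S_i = 6.31*1.31^i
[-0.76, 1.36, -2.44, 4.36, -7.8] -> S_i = -0.76*(-1.79)^i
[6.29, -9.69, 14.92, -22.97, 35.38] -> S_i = 6.29*(-1.54)^i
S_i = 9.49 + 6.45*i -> [9.49, 15.94, 22.39, 28.84, 35.29]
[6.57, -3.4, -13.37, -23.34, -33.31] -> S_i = 6.57 + -9.97*i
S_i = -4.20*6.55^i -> [-4.2, -27.51, -180.19, -1180.25, -7730.62]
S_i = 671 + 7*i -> [671, 678, 685, 692, 699]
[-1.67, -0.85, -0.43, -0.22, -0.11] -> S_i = -1.67*0.51^i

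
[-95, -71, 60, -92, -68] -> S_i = Random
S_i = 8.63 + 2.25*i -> [8.63, 10.88, 13.13, 15.38, 17.63]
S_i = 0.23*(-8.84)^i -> [0.23, -2.03, 17.97, -158.89, 1404.55]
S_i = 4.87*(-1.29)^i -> [4.87, -6.28, 8.1, -10.45, 13.49]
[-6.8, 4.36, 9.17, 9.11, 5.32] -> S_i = Random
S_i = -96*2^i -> [-96, -192, -384, -768, -1536]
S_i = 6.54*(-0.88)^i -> [6.54, -5.76, 5.06, -4.46, 3.92]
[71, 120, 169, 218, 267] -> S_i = 71 + 49*i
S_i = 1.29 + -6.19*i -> [1.29, -4.9, -11.09, -17.28, -23.47]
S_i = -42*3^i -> [-42, -126, -378, -1134, -3402]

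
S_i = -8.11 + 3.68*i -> [-8.11, -4.43, -0.75, 2.93, 6.61]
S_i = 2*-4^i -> [2, -8, 32, -128, 512]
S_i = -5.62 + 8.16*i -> [-5.62, 2.54, 10.7, 18.86, 27.02]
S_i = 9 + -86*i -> [9, -77, -163, -249, -335]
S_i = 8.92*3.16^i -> [8.92, 28.19, 89.07, 281.47, 889.43]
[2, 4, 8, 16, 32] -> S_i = 2*2^i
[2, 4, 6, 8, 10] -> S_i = 2 + 2*i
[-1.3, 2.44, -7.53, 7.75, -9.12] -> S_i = Random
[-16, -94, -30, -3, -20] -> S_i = Random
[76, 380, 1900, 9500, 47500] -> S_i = 76*5^i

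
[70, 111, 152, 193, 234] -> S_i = 70 + 41*i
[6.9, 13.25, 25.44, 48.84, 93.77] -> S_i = 6.90*1.92^i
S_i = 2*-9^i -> [2, -18, 162, -1458, 13122]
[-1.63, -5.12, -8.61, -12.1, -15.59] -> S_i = -1.63 + -3.49*i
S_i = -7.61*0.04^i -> [-7.61, -0.3, -0.01, -0.0, -0.0]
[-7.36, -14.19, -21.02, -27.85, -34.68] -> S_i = -7.36 + -6.83*i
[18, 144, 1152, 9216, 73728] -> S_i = 18*8^i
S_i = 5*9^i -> [5, 45, 405, 3645, 32805]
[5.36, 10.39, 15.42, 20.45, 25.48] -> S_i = 5.36 + 5.03*i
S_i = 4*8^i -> [4, 32, 256, 2048, 16384]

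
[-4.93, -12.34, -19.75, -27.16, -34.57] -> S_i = -4.93 + -7.41*i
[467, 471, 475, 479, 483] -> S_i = 467 + 4*i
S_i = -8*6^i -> [-8, -48, -288, -1728, -10368]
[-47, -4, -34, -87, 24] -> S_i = Random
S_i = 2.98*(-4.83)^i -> [2.98, -14.39, 69.52, -335.78, 1621.83]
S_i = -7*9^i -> [-7, -63, -567, -5103, -45927]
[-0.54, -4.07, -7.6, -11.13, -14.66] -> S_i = -0.54 + -3.53*i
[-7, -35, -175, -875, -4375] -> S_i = -7*5^i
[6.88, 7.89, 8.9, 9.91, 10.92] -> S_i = 6.88 + 1.01*i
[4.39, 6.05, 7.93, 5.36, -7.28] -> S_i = Random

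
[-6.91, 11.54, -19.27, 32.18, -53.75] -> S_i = -6.91*(-1.67)^i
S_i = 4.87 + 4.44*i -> [4.87, 9.31, 13.75, 18.19, 22.63]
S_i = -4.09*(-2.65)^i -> [-4.09, 10.84, -28.72, 76.11, -201.7]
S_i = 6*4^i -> [6, 24, 96, 384, 1536]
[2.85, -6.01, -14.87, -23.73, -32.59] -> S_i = 2.85 + -8.86*i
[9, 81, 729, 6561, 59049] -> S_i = 9*9^i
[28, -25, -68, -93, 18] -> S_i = Random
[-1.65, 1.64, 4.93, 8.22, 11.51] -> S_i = -1.65 + 3.29*i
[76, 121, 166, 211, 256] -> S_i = 76 + 45*i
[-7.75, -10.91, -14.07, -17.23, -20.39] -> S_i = -7.75 + -3.16*i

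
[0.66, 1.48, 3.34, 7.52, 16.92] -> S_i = 0.66*2.25^i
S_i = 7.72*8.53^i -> [7.72, 65.85, 561.71, 4791.42, 40870.83]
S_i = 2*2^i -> [2, 4, 8, 16, 32]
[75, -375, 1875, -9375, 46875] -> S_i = 75*-5^i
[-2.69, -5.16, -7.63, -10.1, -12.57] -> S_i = -2.69 + -2.47*i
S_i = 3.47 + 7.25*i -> [3.47, 10.72, 17.97, 25.22, 32.47]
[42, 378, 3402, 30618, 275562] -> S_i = 42*9^i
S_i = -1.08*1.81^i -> [-1.08, -1.95, -3.54, -6.4, -11.59]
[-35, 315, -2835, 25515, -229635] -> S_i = -35*-9^i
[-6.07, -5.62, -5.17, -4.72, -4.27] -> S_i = -6.07 + 0.45*i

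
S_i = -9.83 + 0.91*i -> [-9.83, -8.92, -8.01, -7.1, -6.19]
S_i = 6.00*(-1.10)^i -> [6.0, -6.6, 7.26, -7.99, 8.78]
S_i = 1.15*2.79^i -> [1.15, 3.21, 8.95, 24.98, 69.68]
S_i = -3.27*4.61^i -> [-3.27, -15.07, -69.49, -320.37, -1476.9]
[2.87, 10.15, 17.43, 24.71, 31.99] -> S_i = 2.87 + 7.28*i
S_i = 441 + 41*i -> [441, 482, 523, 564, 605]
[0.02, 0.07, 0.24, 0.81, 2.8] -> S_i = 0.02*3.44^i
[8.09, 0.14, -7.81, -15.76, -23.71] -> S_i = 8.09 + -7.95*i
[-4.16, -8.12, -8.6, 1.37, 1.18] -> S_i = Random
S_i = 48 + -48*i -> [48, 0, -48, -96, -144]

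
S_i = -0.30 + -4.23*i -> [-0.3, -4.53, -8.76, -12.99, -17.22]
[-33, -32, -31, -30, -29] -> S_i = -33 + 1*i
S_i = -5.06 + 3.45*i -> [-5.06, -1.61, 1.84, 5.29, 8.74]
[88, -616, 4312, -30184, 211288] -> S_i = 88*-7^i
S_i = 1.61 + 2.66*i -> [1.61, 4.27, 6.93, 9.59, 12.25]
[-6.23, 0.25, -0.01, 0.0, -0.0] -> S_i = -6.23*(-0.04)^i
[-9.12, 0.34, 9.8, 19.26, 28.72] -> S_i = -9.12 + 9.46*i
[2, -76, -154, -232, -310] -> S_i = 2 + -78*i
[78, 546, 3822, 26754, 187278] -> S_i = 78*7^i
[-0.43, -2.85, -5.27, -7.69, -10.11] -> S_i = -0.43 + -2.42*i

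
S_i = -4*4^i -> [-4, -16, -64, -256, -1024]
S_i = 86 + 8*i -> [86, 94, 102, 110, 118]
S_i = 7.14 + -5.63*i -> [7.14, 1.51, -4.12, -9.75, -15.38]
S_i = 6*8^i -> [6, 48, 384, 3072, 24576]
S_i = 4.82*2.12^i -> [4.82, 10.22, 21.66, 45.93, 97.36]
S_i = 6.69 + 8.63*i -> [6.69, 15.32, 23.95, 32.58, 41.21]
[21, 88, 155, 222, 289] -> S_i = 21 + 67*i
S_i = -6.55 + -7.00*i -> [-6.55, -13.55, -20.55, -27.55, -34.55]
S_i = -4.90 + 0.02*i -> [-4.9, -4.88, -4.86, -4.84, -4.82]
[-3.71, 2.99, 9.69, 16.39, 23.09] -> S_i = -3.71 + 6.70*i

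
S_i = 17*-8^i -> [17, -136, 1088, -8704, 69632]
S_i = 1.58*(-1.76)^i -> [1.58, -2.78, 4.89, -8.61, 15.16]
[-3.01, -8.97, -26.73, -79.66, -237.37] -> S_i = -3.01*2.98^i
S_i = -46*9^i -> [-46, -414, -3726, -33534, -301806]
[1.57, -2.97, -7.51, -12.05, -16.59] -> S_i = 1.57 + -4.54*i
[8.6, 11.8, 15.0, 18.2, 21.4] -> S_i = 8.60 + 3.20*i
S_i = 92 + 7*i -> [92, 99, 106, 113, 120]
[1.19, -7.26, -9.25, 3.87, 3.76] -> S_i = Random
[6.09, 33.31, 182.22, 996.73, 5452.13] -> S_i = 6.09*5.47^i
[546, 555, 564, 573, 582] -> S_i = 546 + 9*i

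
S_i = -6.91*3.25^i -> [-6.91, -22.46, -72.99, -237.21, -770.92]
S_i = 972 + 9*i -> [972, 981, 990, 999, 1008]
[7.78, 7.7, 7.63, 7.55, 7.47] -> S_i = 7.78*0.99^i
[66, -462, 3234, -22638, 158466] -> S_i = 66*-7^i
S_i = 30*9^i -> [30, 270, 2430, 21870, 196830]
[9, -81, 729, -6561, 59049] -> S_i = 9*-9^i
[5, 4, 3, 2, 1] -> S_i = 5 + -1*i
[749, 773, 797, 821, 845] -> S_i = 749 + 24*i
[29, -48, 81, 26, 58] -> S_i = Random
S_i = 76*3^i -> [76, 228, 684, 2052, 6156]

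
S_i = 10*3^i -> [10, 30, 90, 270, 810]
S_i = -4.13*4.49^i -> [-4.13, -18.54, -83.26, -373.84, -1678.55]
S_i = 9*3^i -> [9, 27, 81, 243, 729]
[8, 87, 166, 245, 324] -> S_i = 8 + 79*i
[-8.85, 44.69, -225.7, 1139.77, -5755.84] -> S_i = -8.85*(-5.05)^i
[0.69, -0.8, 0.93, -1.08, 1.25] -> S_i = 0.69*(-1.16)^i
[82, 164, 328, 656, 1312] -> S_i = 82*2^i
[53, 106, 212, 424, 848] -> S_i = 53*2^i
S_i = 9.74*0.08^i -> [9.74, 0.78, 0.06, 0.0, 0.0]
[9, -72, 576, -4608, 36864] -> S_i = 9*-8^i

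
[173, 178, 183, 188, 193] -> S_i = 173 + 5*i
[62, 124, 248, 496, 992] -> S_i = 62*2^i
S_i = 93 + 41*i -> [93, 134, 175, 216, 257]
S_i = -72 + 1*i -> [-72, -71, -70, -69, -68]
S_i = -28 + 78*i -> [-28, 50, 128, 206, 284]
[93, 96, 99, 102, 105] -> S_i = 93 + 3*i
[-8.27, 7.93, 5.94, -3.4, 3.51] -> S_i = Random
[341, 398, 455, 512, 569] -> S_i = 341 + 57*i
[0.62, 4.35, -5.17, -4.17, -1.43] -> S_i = Random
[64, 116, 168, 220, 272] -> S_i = 64 + 52*i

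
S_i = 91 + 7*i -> [91, 98, 105, 112, 119]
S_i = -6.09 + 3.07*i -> [-6.09, -3.02, 0.05, 3.12, 6.19]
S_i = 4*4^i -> [4, 16, 64, 256, 1024]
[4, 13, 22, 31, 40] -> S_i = 4 + 9*i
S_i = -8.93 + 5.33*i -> [-8.93, -3.6, 1.73, 7.06, 12.39]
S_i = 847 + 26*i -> [847, 873, 899, 925, 951]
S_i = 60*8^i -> [60, 480, 3840, 30720, 245760]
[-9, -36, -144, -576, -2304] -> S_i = -9*4^i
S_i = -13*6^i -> [-13, -78, -468, -2808, -16848]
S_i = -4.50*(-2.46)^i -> [-4.5, 11.07, -27.23, 66.99, -164.8]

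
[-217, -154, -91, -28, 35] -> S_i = -217 + 63*i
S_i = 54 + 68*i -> [54, 122, 190, 258, 326]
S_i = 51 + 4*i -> [51, 55, 59, 63, 67]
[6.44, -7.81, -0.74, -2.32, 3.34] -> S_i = Random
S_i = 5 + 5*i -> [5, 10, 15, 20, 25]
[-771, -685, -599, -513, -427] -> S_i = -771 + 86*i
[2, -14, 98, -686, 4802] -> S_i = 2*-7^i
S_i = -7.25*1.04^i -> [-7.25, -7.54, -7.84, -8.16, -8.48]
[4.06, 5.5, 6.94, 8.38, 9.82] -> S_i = 4.06 + 1.44*i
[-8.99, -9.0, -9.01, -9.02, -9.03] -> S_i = -8.99 + -0.01*i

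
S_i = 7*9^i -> [7, 63, 567, 5103, 45927]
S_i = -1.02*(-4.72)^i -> [-1.02, 4.81, -22.72, 107.26, -506.25]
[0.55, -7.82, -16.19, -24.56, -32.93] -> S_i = 0.55 + -8.37*i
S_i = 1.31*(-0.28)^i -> [1.31, -0.37, 0.1, -0.03, 0.01]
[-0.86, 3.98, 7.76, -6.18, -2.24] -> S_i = Random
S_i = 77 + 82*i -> [77, 159, 241, 323, 405]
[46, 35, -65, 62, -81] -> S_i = Random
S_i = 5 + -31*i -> [5, -26, -57, -88, -119]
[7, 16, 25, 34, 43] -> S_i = 7 + 9*i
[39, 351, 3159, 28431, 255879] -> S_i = 39*9^i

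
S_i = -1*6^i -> [-1, -6, -36, -216, -1296]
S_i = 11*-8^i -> [11, -88, 704, -5632, 45056]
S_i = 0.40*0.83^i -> [0.4, 0.33, 0.28, 0.23, 0.19]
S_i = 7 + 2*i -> [7, 9, 11, 13, 15]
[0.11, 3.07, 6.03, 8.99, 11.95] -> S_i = 0.11 + 2.96*i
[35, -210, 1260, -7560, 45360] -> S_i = 35*-6^i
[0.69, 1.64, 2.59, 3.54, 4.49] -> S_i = 0.69 + 0.95*i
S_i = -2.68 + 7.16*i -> [-2.68, 4.48, 11.64, 18.8, 25.96]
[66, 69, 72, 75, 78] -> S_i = 66 + 3*i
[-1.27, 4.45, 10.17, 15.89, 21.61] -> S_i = -1.27 + 5.72*i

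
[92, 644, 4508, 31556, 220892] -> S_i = 92*7^i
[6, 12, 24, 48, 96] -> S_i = 6*2^i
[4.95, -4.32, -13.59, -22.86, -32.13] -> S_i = 4.95 + -9.27*i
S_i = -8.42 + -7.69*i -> [-8.42, -16.11, -23.8, -31.49, -39.18]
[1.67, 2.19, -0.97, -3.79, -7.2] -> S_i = Random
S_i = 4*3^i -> [4, 12, 36, 108, 324]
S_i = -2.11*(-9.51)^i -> [-2.11, 20.07, -190.83, 1814.78, -17258.56]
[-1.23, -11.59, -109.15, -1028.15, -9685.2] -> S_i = -1.23*9.42^i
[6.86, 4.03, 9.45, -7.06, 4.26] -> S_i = Random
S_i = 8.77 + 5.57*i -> [8.77, 14.34, 19.91, 25.48, 31.05]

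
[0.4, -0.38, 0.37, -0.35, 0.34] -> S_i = 0.40*(-0.96)^i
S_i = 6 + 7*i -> [6, 13, 20, 27, 34]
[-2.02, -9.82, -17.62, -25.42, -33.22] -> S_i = -2.02 + -7.80*i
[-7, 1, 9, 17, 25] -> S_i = -7 + 8*i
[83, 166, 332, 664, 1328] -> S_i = 83*2^i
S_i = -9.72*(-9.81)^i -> [-9.72, 95.35, -935.41, 9176.42, -90020.68]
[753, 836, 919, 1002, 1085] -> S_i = 753 + 83*i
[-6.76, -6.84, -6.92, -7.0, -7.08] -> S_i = -6.76 + -0.08*i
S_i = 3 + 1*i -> [3, 4, 5, 6, 7]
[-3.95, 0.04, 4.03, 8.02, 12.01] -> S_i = -3.95 + 3.99*i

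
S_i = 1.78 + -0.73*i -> [1.78, 1.05, 0.32, -0.41, -1.14]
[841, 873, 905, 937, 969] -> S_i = 841 + 32*i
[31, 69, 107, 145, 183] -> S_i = 31 + 38*i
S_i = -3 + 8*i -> [-3, 5, 13, 21, 29]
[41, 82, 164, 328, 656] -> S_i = 41*2^i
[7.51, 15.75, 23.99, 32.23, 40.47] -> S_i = 7.51 + 8.24*i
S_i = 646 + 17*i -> [646, 663, 680, 697, 714]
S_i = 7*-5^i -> [7, -35, 175, -875, 4375]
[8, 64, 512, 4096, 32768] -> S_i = 8*8^i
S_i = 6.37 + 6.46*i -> [6.37, 12.83, 19.29, 25.75, 32.21]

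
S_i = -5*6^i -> [-5, -30, -180, -1080, -6480]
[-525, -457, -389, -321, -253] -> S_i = -525 + 68*i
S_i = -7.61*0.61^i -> [-7.61, -4.64, -2.83, -1.73, -1.05]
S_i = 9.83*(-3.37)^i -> [9.83, -33.13, 111.64, -376.22, 1267.87]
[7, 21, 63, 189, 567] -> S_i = 7*3^i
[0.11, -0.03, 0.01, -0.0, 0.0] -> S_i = 0.11*(-0.23)^i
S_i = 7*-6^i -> [7, -42, 252, -1512, 9072]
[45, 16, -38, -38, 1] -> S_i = Random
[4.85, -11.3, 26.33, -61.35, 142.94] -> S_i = 4.85*(-2.33)^i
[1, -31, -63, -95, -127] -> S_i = 1 + -32*i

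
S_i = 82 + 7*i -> [82, 89, 96, 103, 110]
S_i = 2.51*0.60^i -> [2.51, 1.51, 0.9, 0.54, 0.33]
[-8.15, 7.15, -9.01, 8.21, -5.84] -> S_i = Random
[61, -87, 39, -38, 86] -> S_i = Random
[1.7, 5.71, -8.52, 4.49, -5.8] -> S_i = Random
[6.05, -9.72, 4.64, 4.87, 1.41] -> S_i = Random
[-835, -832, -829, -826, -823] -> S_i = -835 + 3*i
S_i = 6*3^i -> [6, 18, 54, 162, 486]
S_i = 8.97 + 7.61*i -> [8.97, 16.58, 24.19, 31.8, 39.41]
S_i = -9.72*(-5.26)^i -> [-9.72, 51.13, -268.93, 1414.57, -7440.62]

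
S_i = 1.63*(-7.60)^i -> [1.63, -12.39, 94.15, -715.53, 5438.03]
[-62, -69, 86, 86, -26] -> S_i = Random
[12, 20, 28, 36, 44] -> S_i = 12 + 8*i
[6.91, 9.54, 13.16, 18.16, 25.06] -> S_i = 6.91*1.38^i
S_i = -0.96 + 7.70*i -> [-0.96, 6.74, 14.44, 22.14, 29.84]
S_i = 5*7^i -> [5, 35, 245, 1715, 12005]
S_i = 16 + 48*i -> [16, 64, 112, 160, 208]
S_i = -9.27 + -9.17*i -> [-9.27, -18.44, -27.61, -36.78, -45.95]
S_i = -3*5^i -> [-3, -15, -75, -375, -1875]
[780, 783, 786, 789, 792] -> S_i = 780 + 3*i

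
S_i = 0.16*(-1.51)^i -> [0.16, -0.24, 0.36, -0.55, 0.83]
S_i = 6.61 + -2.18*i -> [6.61, 4.43, 2.25, 0.07, -2.11]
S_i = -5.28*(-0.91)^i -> [-5.28, 4.8, -4.37, 3.98, -3.62]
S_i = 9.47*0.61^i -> [9.47, 5.78, 3.52, 2.15, 1.31]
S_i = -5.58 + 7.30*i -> [-5.58, 1.72, 9.02, 16.32, 23.62]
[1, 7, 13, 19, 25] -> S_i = 1 + 6*i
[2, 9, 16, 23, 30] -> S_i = 2 + 7*i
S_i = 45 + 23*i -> [45, 68, 91, 114, 137]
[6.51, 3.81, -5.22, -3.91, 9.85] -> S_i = Random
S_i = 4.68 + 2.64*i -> [4.68, 7.32, 9.96, 12.6, 15.24]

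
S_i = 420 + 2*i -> [420, 422, 424, 426, 428]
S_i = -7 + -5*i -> [-7, -12, -17, -22, -27]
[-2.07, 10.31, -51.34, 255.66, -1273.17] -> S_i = -2.07*(-4.98)^i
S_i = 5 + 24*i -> [5, 29, 53, 77, 101]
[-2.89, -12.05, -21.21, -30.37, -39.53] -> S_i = -2.89 + -9.16*i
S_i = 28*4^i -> [28, 112, 448, 1792, 7168]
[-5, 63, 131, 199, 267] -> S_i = -5 + 68*i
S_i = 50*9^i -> [50, 450, 4050, 36450, 328050]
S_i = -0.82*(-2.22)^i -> [-0.82, 1.82, -4.04, 8.97, -19.92]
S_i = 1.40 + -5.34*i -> [1.4, -3.94, -9.28, -14.62, -19.96]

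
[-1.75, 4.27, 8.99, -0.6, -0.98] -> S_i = Random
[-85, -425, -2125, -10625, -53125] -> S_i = -85*5^i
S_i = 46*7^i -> [46, 322, 2254, 15778, 110446]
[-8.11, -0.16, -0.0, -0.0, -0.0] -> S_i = -8.11*0.02^i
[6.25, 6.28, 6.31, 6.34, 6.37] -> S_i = 6.25 + 0.03*i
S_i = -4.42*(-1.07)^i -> [-4.42, 4.73, -5.06, 5.41, -5.79]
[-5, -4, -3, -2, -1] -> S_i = -5 + 1*i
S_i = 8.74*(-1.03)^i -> [8.74, -9.0, 9.27, -9.55, 9.84]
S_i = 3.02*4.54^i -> [3.02, 13.71, 62.25, 282.6, 1283.01]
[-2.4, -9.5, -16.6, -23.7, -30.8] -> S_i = -2.40 + -7.10*i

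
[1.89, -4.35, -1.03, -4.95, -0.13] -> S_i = Random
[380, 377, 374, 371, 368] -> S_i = 380 + -3*i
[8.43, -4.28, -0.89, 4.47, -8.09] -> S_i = Random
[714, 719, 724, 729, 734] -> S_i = 714 + 5*i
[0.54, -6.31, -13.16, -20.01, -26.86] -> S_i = 0.54 + -6.85*i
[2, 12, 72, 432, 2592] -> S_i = 2*6^i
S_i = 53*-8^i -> [53, -424, 3392, -27136, 217088]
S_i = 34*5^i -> [34, 170, 850, 4250, 21250]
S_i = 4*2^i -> [4, 8, 16, 32, 64]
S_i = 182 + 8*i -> [182, 190, 198, 206, 214]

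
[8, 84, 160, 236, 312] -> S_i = 8 + 76*i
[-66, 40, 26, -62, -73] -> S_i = Random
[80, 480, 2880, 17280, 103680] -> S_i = 80*6^i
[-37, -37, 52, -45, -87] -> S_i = Random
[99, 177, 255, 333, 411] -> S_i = 99 + 78*i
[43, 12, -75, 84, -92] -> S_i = Random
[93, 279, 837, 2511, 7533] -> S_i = 93*3^i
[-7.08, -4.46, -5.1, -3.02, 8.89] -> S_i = Random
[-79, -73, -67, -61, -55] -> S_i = -79 + 6*i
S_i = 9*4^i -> [9, 36, 144, 576, 2304]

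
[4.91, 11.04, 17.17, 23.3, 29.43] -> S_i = 4.91 + 6.13*i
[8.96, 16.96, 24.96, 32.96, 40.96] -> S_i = 8.96 + 8.00*i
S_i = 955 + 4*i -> [955, 959, 963, 967, 971]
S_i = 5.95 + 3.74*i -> [5.95, 9.69, 13.43, 17.17, 20.91]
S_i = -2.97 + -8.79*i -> [-2.97, -11.76, -20.55, -29.34, -38.13]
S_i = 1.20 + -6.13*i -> [1.2, -4.93, -11.06, -17.19, -23.32]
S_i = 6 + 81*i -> [6, 87, 168, 249, 330]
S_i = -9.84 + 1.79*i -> [-9.84, -8.05, -6.26, -4.47, -2.68]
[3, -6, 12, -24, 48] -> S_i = 3*-2^i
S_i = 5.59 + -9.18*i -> [5.59, -3.59, -12.77, -21.95, -31.13]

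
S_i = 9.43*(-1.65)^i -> [9.43, -15.56, 25.67, -42.36, 69.9]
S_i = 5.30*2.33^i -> [5.3, 12.35, 28.77, 67.04, 156.21]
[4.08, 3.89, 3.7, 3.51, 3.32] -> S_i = 4.08 + -0.19*i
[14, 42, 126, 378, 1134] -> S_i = 14*3^i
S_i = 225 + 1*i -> [225, 226, 227, 228, 229]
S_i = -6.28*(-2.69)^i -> [-6.28, 16.89, -45.44, 122.24, -328.83]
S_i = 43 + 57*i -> [43, 100, 157, 214, 271]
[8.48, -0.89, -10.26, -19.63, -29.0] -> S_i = 8.48 + -9.37*i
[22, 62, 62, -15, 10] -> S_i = Random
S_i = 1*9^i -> [1, 9, 81, 729, 6561]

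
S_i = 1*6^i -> [1, 6, 36, 216, 1296]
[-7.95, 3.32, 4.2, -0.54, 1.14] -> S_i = Random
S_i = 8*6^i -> [8, 48, 288, 1728, 10368]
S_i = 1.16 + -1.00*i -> [1.16, 0.16, -0.84, -1.84, -2.84]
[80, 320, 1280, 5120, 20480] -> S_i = 80*4^i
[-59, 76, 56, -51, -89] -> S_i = Random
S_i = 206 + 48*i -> [206, 254, 302, 350, 398]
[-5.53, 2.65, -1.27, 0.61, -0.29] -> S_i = -5.53*(-0.48)^i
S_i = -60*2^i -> [-60, -120, -240, -480, -960]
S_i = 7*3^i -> [7, 21, 63, 189, 567]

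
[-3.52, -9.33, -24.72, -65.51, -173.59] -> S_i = -3.52*2.65^i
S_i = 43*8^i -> [43, 344, 2752, 22016, 176128]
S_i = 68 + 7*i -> [68, 75, 82, 89, 96]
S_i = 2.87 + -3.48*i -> [2.87, -0.61, -4.09, -7.57, -11.05]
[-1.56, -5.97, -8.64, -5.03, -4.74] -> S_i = Random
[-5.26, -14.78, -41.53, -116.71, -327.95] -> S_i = -5.26*2.81^i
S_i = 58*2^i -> [58, 116, 232, 464, 928]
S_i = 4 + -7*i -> [4, -3, -10, -17, -24]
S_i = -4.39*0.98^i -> [-4.39, -4.3, -4.22, -4.13, -4.05]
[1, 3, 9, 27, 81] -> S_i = 1*3^i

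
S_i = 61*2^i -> [61, 122, 244, 488, 976]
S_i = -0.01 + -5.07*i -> [-0.01, -5.08, -10.15, -15.22, -20.29]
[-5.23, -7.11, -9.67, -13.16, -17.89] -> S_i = -5.23*1.36^i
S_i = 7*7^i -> [7, 49, 343, 2401, 16807]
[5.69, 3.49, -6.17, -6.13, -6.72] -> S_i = Random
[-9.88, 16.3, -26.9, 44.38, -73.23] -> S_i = -9.88*(-1.65)^i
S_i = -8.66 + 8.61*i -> [-8.66, -0.05, 8.56, 17.17, 25.78]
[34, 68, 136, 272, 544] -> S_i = 34*2^i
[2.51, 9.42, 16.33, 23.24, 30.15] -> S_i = 2.51 + 6.91*i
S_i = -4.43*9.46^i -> [-4.43, -41.91, -396.45, -3750.4, -35478.75]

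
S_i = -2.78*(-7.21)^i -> [-2.78, 20.04, -144.52, 1041.96, -7512.52]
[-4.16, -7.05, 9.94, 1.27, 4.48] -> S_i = Random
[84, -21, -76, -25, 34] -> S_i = Random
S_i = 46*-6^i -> [46, -276, 1656, -9936, 59616]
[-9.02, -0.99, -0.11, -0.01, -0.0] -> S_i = -9.02*0.11^i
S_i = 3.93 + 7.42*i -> [3.93, 11.35, 18.77, 26.19, 33.61]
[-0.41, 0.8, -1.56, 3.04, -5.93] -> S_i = -0.41*(-1.95)^i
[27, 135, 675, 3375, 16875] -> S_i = 27*5^i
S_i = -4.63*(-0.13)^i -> [-4.63, 0.6, -0.08, 0.01, -0.0]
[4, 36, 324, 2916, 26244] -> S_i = 4*9^i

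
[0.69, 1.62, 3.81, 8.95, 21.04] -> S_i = 0.69*2.35^i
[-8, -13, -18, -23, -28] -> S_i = -8 + -5*i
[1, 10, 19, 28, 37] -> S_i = 1 + 9*i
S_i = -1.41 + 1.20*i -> [-1.41, -0.21, 0.99, 2.19, 3.39]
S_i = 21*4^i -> [21, 84, 336, 1344, 5376]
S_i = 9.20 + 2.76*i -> [9.2, 11.96, 14.72, 17.48, 20.24]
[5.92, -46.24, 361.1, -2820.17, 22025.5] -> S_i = 5.92*(-7.81)^i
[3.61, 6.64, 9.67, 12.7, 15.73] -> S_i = 3.61 + 3.03*i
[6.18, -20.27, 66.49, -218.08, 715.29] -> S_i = 6.18*(-3.28)^i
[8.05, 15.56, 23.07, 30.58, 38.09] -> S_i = 8.05 + 7.51*i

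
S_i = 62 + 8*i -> [62, 70, 78, 86, 94]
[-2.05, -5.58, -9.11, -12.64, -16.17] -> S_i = -2.05 + -3.53*i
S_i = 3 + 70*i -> [3, 73, 143, 213, 283]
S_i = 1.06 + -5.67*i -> [1.06, -4.61, -10.28, -15.95, -21.62]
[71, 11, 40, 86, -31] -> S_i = Random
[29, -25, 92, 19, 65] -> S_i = Random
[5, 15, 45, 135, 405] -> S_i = 5*3^i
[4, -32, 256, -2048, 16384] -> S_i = 4*-8^i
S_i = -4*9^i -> [-4, -36, -324, -2916, -26244]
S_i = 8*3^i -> [8, 24, 72, 216, 648]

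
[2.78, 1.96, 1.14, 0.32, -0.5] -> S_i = 2.78 + -0.82*i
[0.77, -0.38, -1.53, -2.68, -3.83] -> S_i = 0.77 + -1.15*i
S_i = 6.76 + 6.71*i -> [6.76, 13.47, 20.18, 26.89, 33.6]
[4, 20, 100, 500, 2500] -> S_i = 4*5^i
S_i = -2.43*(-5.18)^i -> [-2.43, 12.59, -65.2, 337.75, -1749.55]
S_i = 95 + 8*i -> [95, 103, 111, 119, 127]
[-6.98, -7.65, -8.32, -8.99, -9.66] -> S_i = -6.98 + -0.67*i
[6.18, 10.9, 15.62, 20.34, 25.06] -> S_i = 6.18 + 4.72*i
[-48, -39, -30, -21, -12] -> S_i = -48 + 9*i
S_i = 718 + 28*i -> [718, 746, 774, 802, 830]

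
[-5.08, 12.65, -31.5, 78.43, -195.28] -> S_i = -5.08*(-2.49)^i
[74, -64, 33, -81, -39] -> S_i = Random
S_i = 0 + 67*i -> [0, 67, 134, 201, 268]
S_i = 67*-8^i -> [67, -536, 4288, -34304, 274432]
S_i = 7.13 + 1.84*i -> [7.13, 8.97, 10.81, 12.65, 14.49]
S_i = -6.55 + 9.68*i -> [-6.55, 3.13, 12.81, 22.49, 32.17]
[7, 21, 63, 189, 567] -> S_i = 7*3^i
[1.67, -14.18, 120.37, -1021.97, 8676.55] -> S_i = 1.67*(-8.49)^i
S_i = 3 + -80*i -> [3, -77, -157, -237, -317]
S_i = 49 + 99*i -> [49, 148, 247, 346, 445]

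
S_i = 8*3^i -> [8, 24, 72, 216, 648]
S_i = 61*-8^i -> [61, -488, 3904, -31232, 249856]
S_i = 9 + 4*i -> [9, 13, 17, 21, 25]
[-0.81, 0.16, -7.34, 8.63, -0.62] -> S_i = Random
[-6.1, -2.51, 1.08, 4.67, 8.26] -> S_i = -6.10 + 3.59*i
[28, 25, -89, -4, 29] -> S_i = Random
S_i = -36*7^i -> [-36, -252, -1764, -12348, -86436]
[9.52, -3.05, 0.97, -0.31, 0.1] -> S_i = 9.52*(-0.32)^i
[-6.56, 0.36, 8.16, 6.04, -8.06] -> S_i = Random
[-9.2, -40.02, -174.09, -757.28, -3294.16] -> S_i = -9.20*4.35^i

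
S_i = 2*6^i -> [2, 12, 72, 432, 2592]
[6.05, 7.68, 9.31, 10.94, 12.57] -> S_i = 6.05 + 1.63*i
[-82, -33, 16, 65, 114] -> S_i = -82 + 49*i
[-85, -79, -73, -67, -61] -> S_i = -85 + 6*i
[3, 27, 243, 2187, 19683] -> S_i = 3*9^i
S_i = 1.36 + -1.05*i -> [1.36, 0.31, -0.74, -1.79, -2.84]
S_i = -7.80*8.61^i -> [-7.8, -67.16, -578.23, -4978.56, -42865.43]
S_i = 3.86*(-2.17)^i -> [3.86, -8.38, 18.18, -39.44, 85.59]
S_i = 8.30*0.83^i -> [8.3, 6.89, 5.72, 4.75, 3.94]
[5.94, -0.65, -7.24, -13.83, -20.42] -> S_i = 5.94 + -6.59*i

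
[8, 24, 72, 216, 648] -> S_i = 8*3^i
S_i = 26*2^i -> [26, 52, 104, 208, 416]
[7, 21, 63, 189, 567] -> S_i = 7*3^i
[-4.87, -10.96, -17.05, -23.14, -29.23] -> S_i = -4.87 + -6.09*i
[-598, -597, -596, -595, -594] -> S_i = -598 + 1*i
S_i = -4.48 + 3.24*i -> [-4.48, -1.24, 2.0, 5.24, 8.48]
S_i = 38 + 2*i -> [38, 40, 42, 44, 46]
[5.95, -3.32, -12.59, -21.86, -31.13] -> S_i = 5.95 + -9.27*i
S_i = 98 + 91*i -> [98, 189, 280, 371, 462]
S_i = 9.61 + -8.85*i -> [9.61, 0.76, -8.09, -16.94, -25.79]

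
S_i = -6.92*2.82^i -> [-6.92, -19.51, -55.03, -155.19, -437.63]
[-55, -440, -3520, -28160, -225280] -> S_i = -55*8^i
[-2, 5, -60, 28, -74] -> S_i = Random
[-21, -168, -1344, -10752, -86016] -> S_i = -21*8^i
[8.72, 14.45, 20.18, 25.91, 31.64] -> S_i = 8.72 + 5.73*i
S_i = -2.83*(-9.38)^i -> [-2.83, 26.55, -249.0, 2335.58, -21907.75]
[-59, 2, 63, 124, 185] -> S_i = -59 + 61*i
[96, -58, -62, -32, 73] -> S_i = Random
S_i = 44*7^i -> [44, 308, 2156, 15092, 105644]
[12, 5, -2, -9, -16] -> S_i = 12 + -7*i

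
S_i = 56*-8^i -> [56, -448, 3584, -28672, 229376]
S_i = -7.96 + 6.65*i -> [-7.96, -1.31, 5.34, 11.99, 18.64]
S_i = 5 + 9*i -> [5, 14, 23, 32, 41]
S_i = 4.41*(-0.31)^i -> [4.41, -1.37, 0.42, -0.13, 0.04]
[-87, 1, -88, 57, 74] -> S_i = Random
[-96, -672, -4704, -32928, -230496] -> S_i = -96*7^i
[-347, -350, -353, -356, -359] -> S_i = -347 + -3*i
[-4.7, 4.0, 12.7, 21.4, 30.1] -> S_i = -4.70 + 8.70*i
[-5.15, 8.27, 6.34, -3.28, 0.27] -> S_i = Random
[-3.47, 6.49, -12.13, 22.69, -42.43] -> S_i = -3.47*(-1.87)^i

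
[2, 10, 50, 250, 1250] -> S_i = 2*5^i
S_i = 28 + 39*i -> [28, 67, 106, 145, 184]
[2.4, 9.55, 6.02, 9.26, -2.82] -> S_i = Random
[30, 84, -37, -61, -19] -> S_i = Random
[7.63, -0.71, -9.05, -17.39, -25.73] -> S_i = 7.63 + -8.34*i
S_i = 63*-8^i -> [63, -504, 4032, -32256, 258048]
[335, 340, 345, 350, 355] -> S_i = 335 + 5*i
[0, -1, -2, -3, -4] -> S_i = 0 + -1*i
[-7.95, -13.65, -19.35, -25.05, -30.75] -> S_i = -7.95 + -5.70*i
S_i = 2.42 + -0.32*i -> [2.42, 2.1, 1.78, 1.46, 1.14]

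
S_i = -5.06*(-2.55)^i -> [-5.06, 12.9, -32.9, 83.9, -213.95]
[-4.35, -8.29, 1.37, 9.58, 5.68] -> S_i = Random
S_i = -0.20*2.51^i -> [-0.2, -0.5, -1.26, -3.16, -7.94]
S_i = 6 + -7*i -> [6, -1, -8, -15, -22]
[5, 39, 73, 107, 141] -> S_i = 5 + 34*i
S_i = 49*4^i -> [49, 196, 784, 3136, 12544]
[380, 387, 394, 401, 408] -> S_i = 380 + 7*i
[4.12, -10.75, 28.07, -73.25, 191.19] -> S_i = 4.12*(-2.61)^i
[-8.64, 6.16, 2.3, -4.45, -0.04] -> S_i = Random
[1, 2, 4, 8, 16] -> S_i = 1*2^i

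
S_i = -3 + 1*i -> [-3, -2, -1, 0, 1]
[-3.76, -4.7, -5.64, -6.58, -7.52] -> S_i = -3.76 + -0.94*i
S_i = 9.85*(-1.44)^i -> [9.85, -14.18, 20.42, -29.41, 42.35]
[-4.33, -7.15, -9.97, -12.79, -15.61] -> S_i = -4.33 + -2.82*i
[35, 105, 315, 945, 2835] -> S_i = 35*3^i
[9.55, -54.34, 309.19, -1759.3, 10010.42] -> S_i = 9.55*(-5.69)^i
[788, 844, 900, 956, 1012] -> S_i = 788 + 56*i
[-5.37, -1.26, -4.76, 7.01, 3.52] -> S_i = Random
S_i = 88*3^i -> [88, 264, 792, 2376, 7128]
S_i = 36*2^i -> [36, 72, 144, 288, 576]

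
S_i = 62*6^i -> [62, 372, 2232, 13392, 80352]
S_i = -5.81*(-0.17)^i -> [-5.81, 0.99, -0.17, 0.03, -0.0]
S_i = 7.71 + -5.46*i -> [7.71, 2.25, -3.21, -8.67, -14.13]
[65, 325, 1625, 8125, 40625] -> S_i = 65*5^i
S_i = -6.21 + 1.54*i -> [-6.21, -4.67, -3.13, -1.59, -0.05]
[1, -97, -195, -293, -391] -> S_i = 1 + -98*i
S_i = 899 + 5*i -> [899, 904, 909, 914, 919]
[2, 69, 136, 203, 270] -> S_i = 2 + 67*i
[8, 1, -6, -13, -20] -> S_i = 8 + -7*i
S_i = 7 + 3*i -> [7, 10, 13, 16, 19]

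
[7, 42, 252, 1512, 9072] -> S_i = 7*6^i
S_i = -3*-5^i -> [-3, 15, -75, 375, -1875]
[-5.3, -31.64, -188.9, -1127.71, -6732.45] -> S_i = -5.30*5.97^i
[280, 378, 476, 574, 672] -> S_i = 280 + 98*i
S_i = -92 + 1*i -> [-92, -91, -90, -89, -88]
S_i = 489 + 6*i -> [489, 495, 501, 507, 513]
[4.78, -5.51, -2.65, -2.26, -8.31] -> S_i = Random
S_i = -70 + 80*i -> [-70, 10, 90, 170, 250]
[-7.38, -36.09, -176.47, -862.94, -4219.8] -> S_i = -7.38*4.89^i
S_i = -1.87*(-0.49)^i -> [-1.87, 0.92, -0.45, 0.22, -0.11]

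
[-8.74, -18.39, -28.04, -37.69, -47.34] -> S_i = -8.74 + -9.65*i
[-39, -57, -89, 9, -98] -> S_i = Random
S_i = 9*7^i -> [9, 63, 441, 3087, 21609]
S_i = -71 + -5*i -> [-71, -76, -81, -86, -91]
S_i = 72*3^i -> [72, 216, 648, 1944, 5832]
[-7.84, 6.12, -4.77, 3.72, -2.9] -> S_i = -7.84*(-0.78)^i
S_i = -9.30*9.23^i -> [-9.3, -85.84, -792.29, -7312.87, -67497.82]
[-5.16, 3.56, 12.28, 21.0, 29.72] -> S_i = -5.16 + 8.72*i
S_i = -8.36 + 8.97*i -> [-8.36, 0.61, 9.58, 18.55, 27.52]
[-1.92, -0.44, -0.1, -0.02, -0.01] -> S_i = -1.92*0.23^i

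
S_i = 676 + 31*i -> [676, 707, 738, 769, 800]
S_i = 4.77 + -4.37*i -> [4.77, 0.4, -3.97, -8.34, -12.71]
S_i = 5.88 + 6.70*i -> [5.88, 12.58, 19.28, 25.98, 32.68]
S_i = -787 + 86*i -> [-787, -701, -615, -529, -443]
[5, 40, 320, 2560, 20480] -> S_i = 5*8^i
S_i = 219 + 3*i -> [219, 222, 225, 228, 231]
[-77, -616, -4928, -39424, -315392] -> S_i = -77*8^i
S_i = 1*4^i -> [1, 4, 16, 64, 256]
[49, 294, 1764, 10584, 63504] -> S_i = 49*6^i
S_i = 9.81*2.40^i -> [9.81, 23.54, 56.51, 135.61, 325.47]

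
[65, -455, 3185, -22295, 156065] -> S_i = 65*-7^i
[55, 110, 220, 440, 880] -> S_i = 55*2^i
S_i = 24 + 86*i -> [24, 110, 196, 282, 368]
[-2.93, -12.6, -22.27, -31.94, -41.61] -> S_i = -2.93 + -9.67*i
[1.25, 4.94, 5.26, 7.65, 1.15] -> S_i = Random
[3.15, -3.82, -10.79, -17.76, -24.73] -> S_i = 3.15 + -6.97*i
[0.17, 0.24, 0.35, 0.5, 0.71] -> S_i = 0.17*1.43^i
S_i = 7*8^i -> [7, 56, 448, 3584, 28672]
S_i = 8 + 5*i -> [8, 13, 18, 23, 28]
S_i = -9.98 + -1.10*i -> [-9.98, -11.08, -12.18, -13.28, -14.38]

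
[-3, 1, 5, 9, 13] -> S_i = -3 + 4*i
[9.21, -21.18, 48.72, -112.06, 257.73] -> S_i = 9.21*(-2.30)^i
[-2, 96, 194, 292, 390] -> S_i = -2 + 98*i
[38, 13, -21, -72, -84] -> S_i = Random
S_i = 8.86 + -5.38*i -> [8.86, 3.48, -1.9, -7.28, -12.66]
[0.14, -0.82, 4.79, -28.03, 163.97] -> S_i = 0.14*(-5.85)^i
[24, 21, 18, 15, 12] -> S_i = 24 + -3*i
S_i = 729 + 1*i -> [729, 730, 731, 732, 733]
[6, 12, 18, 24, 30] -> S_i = 6 + 6*i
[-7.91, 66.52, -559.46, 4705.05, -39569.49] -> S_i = -7.91*(-8.41)^i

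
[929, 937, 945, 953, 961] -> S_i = 929 + 8*i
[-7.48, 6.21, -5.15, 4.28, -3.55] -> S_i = -7.48*(-0.83)^i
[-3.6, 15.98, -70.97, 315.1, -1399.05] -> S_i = -3.60*(-4.44)^i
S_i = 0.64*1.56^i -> [0.64, 1.0, 1.56, 2.43, 3.79]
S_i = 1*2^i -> [1, 2, 4, 8, 16]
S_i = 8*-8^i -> [8, -64, 512, -4096, 32768]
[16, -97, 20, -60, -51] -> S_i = Random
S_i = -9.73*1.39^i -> [-9.73, -13.52, -18.8, -26.13, -36.32]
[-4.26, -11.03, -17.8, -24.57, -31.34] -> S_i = -4.26 + -6.77*i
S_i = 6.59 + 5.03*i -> [6.59, 11.62, 16.65, 21.68, 26.71]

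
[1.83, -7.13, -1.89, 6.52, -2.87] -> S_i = Random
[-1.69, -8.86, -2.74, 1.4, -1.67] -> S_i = Random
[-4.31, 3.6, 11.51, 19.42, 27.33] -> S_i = -4.31 + 7.91*i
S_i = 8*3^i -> [8, 24, 72, 216, 648]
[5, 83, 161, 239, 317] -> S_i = 5 + 78*i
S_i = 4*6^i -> [4, 24, 144, 864, 5184]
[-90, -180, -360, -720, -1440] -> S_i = -90*2^i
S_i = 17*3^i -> [17, 51, 153, 459, 1377]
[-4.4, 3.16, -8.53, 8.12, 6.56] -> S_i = Random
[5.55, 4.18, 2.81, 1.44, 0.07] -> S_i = 5.55 + -1.37*i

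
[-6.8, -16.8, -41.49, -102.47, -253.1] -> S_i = -6.80*2.47^i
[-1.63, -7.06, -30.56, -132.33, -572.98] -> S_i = -1.63*4.33^i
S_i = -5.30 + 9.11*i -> [-5.3, 3.81, 12.92, 22.03, 31.14]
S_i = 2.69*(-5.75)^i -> [2.69, -15.47, 88.94, -511.39, 2940.52]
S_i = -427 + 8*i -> [-427, -419, -411, -403, -395]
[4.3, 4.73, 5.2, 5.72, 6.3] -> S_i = 4.30*1.10^i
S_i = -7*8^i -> [-7, -56, -448, -3584, -28672]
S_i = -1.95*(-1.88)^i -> [-1.95, 3.67, -6.89, 12.96, -24.36]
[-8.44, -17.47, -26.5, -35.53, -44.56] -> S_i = -8.44 + -9.03*i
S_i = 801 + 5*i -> [801, 806, 811, 816, 821]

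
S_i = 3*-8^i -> [3, -24, 192, -1536, 12288]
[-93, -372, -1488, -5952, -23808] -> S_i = -93*4^i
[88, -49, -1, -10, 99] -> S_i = Random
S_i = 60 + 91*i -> [60, 151, 242, 333, 424]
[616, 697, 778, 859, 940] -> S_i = 616 + 81*i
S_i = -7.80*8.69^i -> [-7.8, -67.78, -589.03, -5118.63, -44480.91]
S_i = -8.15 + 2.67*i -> [-8.15, -5.48, -2.81, -0.14, 2.53]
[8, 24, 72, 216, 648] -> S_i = 8*3^i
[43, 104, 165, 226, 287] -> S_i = 43 + 61*i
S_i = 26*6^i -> [26, 156, 936, 5616, 33696]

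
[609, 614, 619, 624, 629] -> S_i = 609 + 5*i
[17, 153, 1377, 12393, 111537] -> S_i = 17*9^i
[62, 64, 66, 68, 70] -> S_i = 62 + 2*i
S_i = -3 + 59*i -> [-3, 56, 115, 174, 233]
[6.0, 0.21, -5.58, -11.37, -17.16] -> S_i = 6.00 + -5.79*i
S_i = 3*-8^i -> [3, -24, 192, -1536, 12288]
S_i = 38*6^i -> [38, 228, 1368, 8208, 49248]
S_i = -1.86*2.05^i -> [-1.86, -3.81, -7.82, -16.02, -32.85]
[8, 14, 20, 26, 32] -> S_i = 8 + 6*i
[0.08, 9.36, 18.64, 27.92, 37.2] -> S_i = 0.08 + 9.28*i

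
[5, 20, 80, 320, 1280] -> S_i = 5*4^i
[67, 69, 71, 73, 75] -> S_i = 67 + 2*i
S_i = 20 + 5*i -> [20, 25, 30, 35, 40]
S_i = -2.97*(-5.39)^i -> [-2.97, 16.01, -86.28, 465.07, -2506.75]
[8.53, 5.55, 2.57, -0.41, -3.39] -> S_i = 8.53 + -2.98*i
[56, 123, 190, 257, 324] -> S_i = 56 + 67*i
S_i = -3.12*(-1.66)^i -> [-3.12, 5.18, -8.6, 14.27, -23.69]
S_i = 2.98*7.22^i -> [2.98, 21.52, 155.34, 1121.57, 8097.76]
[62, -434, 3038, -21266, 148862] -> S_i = 62*-7^i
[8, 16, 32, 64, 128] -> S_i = 8*2^i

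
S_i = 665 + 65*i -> [665, 730, 795, 860, 925]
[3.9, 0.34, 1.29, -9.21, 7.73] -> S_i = Random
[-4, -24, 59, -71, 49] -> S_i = Random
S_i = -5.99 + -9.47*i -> [-5.99, -15.46, -24.93, -34.4, -43.87]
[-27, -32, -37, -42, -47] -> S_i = -27 + -5*i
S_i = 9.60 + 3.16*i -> [9.6, 12.76, 15.92, 19.08, 22.24]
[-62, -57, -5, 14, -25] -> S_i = Random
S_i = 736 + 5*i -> [736, 741, 746, 751, 756]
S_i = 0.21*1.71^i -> [0.21, 0.36, 0.61, 1.05, 1.8]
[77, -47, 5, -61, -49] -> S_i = Random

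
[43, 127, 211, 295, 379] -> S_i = 43 + 84*i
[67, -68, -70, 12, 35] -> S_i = Random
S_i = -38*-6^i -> [-38, 228, -1368, 8208, -49248]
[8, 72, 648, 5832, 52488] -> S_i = 8*9^i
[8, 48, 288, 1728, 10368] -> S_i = 8*6^i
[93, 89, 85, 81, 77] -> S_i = 93 + -4*i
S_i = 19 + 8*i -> [19, 27, 35, 43, 51]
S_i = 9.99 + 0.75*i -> [9.99, 10.74, 11.49, 12.24, 12.99]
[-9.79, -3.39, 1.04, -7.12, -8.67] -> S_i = Random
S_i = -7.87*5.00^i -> [-7.87, -39.35, -196.75, -983.75, -4918.75]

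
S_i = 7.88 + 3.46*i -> [7.88, 11.34, 14.8, 18.26, 21.72]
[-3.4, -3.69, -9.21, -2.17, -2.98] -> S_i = Random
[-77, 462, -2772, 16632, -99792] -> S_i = -77*-6^i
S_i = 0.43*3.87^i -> [0.43, 1.66, 6.44, 24.92, 96.45]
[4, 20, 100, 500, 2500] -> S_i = 4*5^i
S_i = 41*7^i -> [41, 287, 2009, 14063, 98441]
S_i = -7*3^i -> [-7, -21, -63, -189, -567]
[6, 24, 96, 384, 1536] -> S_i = 6*4^i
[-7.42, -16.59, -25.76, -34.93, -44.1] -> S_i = -7.42 + -9.17*i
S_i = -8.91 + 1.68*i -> [-8.91, -7.23, -5.55, -3.87, -2.19]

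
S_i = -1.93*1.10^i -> [-1.93, -2.12, -2.34, -2.57, -2.83]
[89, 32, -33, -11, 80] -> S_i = Random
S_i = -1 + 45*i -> [-1, 44, 89, 134, 179]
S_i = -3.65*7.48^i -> [-3.65, -27.3, -204.22, -1527.56, -11426.13]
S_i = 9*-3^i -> [9, -27, 81, -243, 729]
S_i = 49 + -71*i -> [49, -22, -93, -164, -235]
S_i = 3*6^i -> [3, 18, 108, 648, 3888]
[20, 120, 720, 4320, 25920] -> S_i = 20*6^i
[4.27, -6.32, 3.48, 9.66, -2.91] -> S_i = Random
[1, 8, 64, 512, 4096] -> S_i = 1*8^i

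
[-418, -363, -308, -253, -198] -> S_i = -418 + 55*i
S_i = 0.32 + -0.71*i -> [0.32, -0.39, -1.1, -1.81, -2.52]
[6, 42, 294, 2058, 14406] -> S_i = 6*7^i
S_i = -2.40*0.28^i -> [-2.4, -0.67, -0.19, -0.05, -0.01]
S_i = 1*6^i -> [1, 6, 36, 216, 1296]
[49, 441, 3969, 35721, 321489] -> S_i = 49*9^i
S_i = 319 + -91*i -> [319, 228, 137, 46, -45]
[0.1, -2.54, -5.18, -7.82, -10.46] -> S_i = 0.10 + -2.64*i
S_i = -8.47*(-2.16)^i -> [-8.47, 18.3, -39.52, 85.36, -184.37]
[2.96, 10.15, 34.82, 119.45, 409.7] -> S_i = 2.96*3.43^i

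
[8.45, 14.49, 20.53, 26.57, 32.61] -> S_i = 8.45 + 6.04*i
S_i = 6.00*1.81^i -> [6.0, 10.86, 19.66, 35.58, 64.4]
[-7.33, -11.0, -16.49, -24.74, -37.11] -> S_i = -7.33*1.50^i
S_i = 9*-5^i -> [9, -45, 225, -1125, 5625]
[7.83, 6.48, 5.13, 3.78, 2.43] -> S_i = 7.83 + -1.35*i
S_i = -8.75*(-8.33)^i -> [-8.75, 72.89, -607.15, 5057.58, -42129.67]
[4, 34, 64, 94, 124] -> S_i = 4 + 30*i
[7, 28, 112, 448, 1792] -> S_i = 7*4^i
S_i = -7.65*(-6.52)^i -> [-7.65, 49.88, -325.2, 2120.33, -13824.58]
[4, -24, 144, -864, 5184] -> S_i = 4*-6^i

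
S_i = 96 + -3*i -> [96, 93, 90, 87, 84]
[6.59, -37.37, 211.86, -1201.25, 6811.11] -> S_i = 6.59*(-5.67)^i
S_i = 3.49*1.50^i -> [3.49, 5.24, 7.85, 11.78, 17.67]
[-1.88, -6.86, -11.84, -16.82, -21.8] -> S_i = -1.88 + -4.98*i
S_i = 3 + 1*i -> [3, 4, 5, 6, 7]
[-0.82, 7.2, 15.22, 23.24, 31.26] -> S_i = -0.82 + 8.02*i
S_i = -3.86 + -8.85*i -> [-3.86, -12.71, -21.56, -30.41, -39.26]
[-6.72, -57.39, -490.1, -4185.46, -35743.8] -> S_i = -6.72*8.54^i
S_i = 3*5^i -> [3, 15, 75, 375, 1875]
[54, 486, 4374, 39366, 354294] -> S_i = 54*9^i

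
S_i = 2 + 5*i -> [2, 7, 12, 17, 22]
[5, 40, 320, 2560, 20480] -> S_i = 5*8^i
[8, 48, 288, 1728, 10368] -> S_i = 8*6^i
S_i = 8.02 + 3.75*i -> [8.02, 11.77, 15.52, 19.27, 23.02]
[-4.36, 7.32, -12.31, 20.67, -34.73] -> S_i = -4.36*(-1.68)^i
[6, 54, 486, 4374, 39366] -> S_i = 6*9^i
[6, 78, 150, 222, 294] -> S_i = 6 + 72*i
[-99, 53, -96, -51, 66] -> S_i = Random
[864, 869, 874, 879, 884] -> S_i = 864 + 5*i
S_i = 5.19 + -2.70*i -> [5.19, 2.49, -0.21, -2.91, -5.61]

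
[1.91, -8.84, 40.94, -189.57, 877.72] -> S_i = 1.91*(-4.63)^i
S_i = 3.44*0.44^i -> [3.44, 1.51, 0.67, 0.29, 0.13]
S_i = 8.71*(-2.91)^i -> [8.71, -25.35, 73.76, -214.63, 624.58]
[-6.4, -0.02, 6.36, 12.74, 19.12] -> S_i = -6.40 + 6.38*i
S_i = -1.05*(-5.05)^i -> [-1.05, 5.3, -26.78, 135.23, -682.9]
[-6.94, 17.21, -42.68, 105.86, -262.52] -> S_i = -6.94*(-2.48)^i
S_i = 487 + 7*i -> [487, 494, 501, 508, 515]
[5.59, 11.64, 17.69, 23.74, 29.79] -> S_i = 5.59 + 6.05*i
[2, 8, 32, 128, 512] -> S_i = 2*4^i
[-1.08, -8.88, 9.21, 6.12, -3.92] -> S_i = Random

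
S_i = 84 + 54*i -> [84, 138, 192, 246, 300]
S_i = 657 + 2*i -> [657, 659, 661, 663, 665]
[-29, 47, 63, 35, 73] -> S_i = Random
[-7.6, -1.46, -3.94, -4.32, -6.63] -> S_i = Random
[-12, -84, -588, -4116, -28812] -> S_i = -12*7^i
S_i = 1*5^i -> [1, 5, 25, 125, 625]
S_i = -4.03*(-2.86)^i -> [-4.03, 11.53, -32.96, 94.28, -269.63]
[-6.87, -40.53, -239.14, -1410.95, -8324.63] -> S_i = -6.87*5.90^i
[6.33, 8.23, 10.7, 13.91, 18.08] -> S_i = 6.33*1.30^i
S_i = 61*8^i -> [61, 488, 3904, 31232, 249856]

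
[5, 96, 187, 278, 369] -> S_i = 5 + 91*i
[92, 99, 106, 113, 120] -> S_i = 92 + 7*i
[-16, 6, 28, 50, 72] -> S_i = -16 + 22*i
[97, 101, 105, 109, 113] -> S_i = 97 + 4*i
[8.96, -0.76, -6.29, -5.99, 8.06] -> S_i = Random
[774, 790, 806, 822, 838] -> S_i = 774 + 16*i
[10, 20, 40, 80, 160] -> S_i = 10*2^i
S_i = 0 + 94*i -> [0, 94, 188, 282, 376]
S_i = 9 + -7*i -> [9, 2, -5, -12, -19]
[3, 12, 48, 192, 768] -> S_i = 3*4^i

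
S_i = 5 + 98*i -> [5, 103, 201, 299, 397]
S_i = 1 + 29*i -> [1, 30, 59, 88, 117]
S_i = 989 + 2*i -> [989, 991, 993, 995, 997]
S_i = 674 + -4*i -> [674, 670, 666, 662, 658]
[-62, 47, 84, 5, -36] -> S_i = Random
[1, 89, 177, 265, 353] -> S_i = 1 + 88*i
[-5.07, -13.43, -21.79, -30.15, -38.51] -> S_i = -5.07 + -8.36*i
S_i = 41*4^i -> [41, 164, 656, 2624, 10496]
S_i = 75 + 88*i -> [75, 163, 251, 339, 427]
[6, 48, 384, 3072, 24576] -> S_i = 6*8^i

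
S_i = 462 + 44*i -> [462, 506, 550, 594, 638]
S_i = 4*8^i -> [4, 32, 256, 2048, 16384]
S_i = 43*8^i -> [43, 344, 2752, 22016, 176128]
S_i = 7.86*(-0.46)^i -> [7.86, -3.62, 1.66, -0.77, 0.35]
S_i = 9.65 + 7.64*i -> [9.65, 17.29, 24.93, 32.57, 40.21]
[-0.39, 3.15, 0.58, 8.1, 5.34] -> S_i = Random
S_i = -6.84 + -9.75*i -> [-6.84, -16.59, -26.34, -36.09, -45.84]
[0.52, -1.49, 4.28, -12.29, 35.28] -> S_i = 0.52*(-2.87)^i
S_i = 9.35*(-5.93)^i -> [9.35, -55.45, 328.79, -1949.74, 11561.93]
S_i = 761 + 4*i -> [761, 765, 769, 773, 777]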